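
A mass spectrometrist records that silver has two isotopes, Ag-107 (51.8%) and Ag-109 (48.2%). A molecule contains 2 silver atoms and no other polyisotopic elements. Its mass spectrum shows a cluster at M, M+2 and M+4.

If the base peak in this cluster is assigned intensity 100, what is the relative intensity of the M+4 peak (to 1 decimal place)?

(0.518 + 0.482)^2 gives M 0.2683, M+2 0.4994, M+4 0.2323; the largest is M+2.
P(M+2) = C(2,1) × 0.518^1 × 0.482^1 = 2 × 0.5180 × 0.4820 = 0.499352 (base)
P(M+4) = C(2,2) × 0.518^0 × 0.482^2 = 1 × 1.0000 × 0.232324 = 0.232324
Relative intensity = 0.232324 / 0.499352 × 100 = 46.5

46.5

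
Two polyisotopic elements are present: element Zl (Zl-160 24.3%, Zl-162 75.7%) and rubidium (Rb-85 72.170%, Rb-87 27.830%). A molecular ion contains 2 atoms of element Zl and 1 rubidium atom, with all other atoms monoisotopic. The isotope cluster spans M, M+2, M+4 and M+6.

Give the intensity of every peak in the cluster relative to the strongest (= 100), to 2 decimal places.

Element Zl pattern (n=2): 0.059049 : 0.367902 : 0.573049
Rubidium pattern (n=1): 0.7217 : 0.2783
Convolve the two distributions (both contribute in 2-u steps):
  M: 0.059049×0.7217 = 0.042616
  M+2: 0.059049×0.2783 + 0.367902×0.7217 = 0.281948
  M+4: 0.367902×0.2783 + 0.573049×0.7217 = 0.515957
  M+6: 0.573049×0.2783 = 0.159480
Scale to base peak (0.515957) = 100: 8.26 : 54.65 : 100.00 : 30.91

8.26 : 54.65 : 100.00 : 30.91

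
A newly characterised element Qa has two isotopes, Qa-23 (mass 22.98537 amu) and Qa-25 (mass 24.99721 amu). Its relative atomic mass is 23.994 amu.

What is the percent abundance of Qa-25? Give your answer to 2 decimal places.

50.13%

Writing the weighted mean with unknown fraction x of Qa-23:
22.98537·x + 24.99721·(1 − x) = 23.994
(22.98537 − 24.99721)·x = 23.994 − 24.99721
x = -1.00321 / -2.01184 = 0.49865 → 49.87% Qa-23, 50.13% Qa-25.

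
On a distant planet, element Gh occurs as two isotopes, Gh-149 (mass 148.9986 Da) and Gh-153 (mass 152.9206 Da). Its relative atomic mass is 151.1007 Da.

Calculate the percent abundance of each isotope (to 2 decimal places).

Gh-149: 46.40%, Gh-153: 53.60%

Writing the weighted mean with unknown fraction x of Gh-149:
148.9986·x + 152.9206·(1 − x) = 151.1007
(148.9986 − 152.9206)·x = 151.1007 − 152.9206
x = -1.8199 / -3.9220 = 0.46402 → 46.40% Gh-149, 53.60% Gh-153.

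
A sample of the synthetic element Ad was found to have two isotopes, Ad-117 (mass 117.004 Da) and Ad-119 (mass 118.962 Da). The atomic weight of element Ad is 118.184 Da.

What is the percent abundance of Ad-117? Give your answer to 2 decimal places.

Writing the weighted mean with unknown fraction x of Ad-117:
117.004·x + 118.962·(1 − x) = 118.184
(117.004 − 118.962)·x = 118.184 − 118.962
x = -0.778 / -1.958 = 0.39734 → 39.73% Ad-117, 60.27% Ad-119.

39.73%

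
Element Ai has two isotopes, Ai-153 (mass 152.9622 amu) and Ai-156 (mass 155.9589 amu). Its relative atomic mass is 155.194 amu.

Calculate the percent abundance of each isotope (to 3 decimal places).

With x = fraction of Ai-153 (so Ai-156 is 1 − x):
152.9622·x + 155.9589·(1 − x) = 155.194
(152.9622 − 155.9589)·x = 155.194 − 155.9589
x = -0.7649 / -2.9967 = 0.25525 → 25.525% Ai-153, 74.475% Ai-156.

Ai-153: 25.525%, Ai-156: 74.475%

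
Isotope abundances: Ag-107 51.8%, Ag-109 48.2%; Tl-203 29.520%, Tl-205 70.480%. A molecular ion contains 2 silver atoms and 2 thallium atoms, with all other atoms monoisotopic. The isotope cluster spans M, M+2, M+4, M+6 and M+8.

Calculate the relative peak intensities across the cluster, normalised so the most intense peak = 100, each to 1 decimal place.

Silver pattern (n=2): 0.268324 : 0.499352 : 0.232324
Thallium pattern (n=2): 0.08714304 : 0.41611392 : 0.49674304
Convolve the two distributions (both contribute in 2-u steps):
  M: 0.268324×0.08714304 = 0.023383
  M+2: 0.268324×0.41611392 + 0.499352×0.08714304 = 0.155168
  M+4: 0.268324×0.49674304 + 0.499352×0.41611392 + 0.232324×0.08714304 = 0.361321
  M+6: 0.499352×0.49674304 + 0.232324×0.41611392 = 0.344723
  M+8: 0.232324×0.49674304 = 0.115405
Scale to base peak (0.361321) = 100: 6.5 : 42.9 : 100.0 : 95.4 : 31.9

6.5 : 42.9 : 100.0 : 95.4 : 31.9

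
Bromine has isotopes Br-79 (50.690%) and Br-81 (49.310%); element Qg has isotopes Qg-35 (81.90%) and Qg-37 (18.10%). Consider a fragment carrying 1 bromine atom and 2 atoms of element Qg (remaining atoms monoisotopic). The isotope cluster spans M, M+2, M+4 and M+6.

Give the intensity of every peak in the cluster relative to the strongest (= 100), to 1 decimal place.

70.7 : 100.0 : 33.8 : 3.4

Bromine pattern (n=1): 0.5069 : 0.4931
Element Qg pattern (n=2): 0.670761 : 0.296478 : 0.032761
Convolve the two distributions (both contribute in 2-u steps):
  M: 0.5069×0.670761 = 0.340009
  M+2: 0.5069×0.296478 + 0.4931×0.670761 = 0.481037
  M+4: 0.5069×0.032761 + 0.4931×0.296478 = 0.162800
  M+6: 0.4931×0.032761 = 0.016154
Scale to base peak (0.481037) = 100: 70.7 : 100.0 : 33.8 : 3.4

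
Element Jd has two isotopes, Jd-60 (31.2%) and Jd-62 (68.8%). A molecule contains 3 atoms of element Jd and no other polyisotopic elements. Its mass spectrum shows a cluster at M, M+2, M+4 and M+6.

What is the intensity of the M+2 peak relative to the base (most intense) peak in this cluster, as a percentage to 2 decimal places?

Binomial terms of (0.312 + 0.688)^3: M 0.0304, M+2 0.2009, M+4 0.4430, M+6 0.3257 → M+4 is the base peak.
P(M+4) = C(3,2) × 0.312^1 × 0.688^2 = 3 × 0.3120 × 0.473344 = 0.443050 (base)
P(M+2) = C(3,1) × 0.312^2 × 0.688^1 = 3 × 0.097344 × 0.6880 = 0.200918
Relative intensity = 0.200918 / 0.443050 × 100 = 45.35

45.35%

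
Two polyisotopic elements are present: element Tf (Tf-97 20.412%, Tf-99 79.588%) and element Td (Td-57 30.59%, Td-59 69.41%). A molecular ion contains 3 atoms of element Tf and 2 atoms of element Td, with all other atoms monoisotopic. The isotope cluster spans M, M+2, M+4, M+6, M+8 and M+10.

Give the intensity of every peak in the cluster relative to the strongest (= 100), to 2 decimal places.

0.20 : 3.22 : 20.61 : 64.80 : 100.00 : 60.58

Element Tf pattern (n=3): 0.00850465 : 0.09948096 : 0.38788412 : 0.50413027
Element Td pattern (n=2): 0.09357481 : 0.42465038 : 0.48177481
Convolve the two distributions (both contribute in 2-u steps):
  M: 0.00850465×0.09357481 = 0.000796
  M+2: 0.00850465×0.42465038 + 0.09948096×0.09357481 = 0.012920
  M+4: 0.00850465×0.48177481 + 0.09948096×0.42465038 + 0.38788412×0.09357481 = 0.082638
  M+6: 0.09948096×0.48177481 + 0.38788412×0.42465038 + 0.50413027×0.09357481 = 0.259816
  M+8: 0.38788412×0.48177481 + 0.50413027×0.42465038 = 0.400952
  M+10: 0.50413027×0.48177481 = 0.242877
Scale to base peak (0.400952) = 100: 0.20 : 3.22 : 20.61 : 64.80 : 100.00 : 60.58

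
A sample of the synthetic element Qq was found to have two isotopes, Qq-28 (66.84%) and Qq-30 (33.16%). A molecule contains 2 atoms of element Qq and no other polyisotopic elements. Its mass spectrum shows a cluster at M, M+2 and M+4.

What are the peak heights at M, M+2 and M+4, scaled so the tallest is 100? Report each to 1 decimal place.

The 2 Qq atoms are independent, so intensities follow the terms of (0.6684 + 0.3316)^2.
P(M) = 0.6684^2 = 0.446759
P(M+2) = 2 × 0.6684^1 × 0.3316^1 = 0.443283
P(M+4) = 0.3316^2 = 0.109959
The M peak is largest (0.446759); scaling to 100 gives 100.0 : 99.2 : 24.6.

100.0 : 99.2 : 24.6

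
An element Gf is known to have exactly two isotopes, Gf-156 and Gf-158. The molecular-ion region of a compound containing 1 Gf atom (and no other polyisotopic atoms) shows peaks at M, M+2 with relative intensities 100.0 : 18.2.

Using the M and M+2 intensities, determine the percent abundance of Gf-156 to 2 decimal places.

84.60%

If p is the fraction of Gf that is Gf-156, then I(M+2)/I(M) = [C(1,1)·p^0·(1−p)] / p^1 = 1·(1−p)/p = 18.2/100.0 = 0.1820
(1−p)/p = 0.1820/1 = 0.1820  ⇒  p = 1/(1 + 0.1820) = 0.8460
Gf-156: 84.60%, Gf-158: 15.40%.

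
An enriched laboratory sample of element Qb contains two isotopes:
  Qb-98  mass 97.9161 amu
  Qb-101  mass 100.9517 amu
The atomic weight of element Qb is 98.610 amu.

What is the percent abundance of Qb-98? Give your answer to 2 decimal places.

Let x be the fractional abundance of Qb-98; then Qb-101 has abundance 1 − x.
97.9161·x + 100.9517·(1 − x) = 98.610
(97.9161 − 100.9517)·x = 98.610 − 100.9517
x = -2.3417 / -3.0356 = 0.77141 → 77.14% Qb-98, 22.86% Qb-101.

77.14%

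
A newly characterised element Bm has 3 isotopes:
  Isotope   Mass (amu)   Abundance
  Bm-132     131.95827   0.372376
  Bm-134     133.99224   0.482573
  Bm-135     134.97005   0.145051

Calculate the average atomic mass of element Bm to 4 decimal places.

The abundance-weighted mean is 0.372376 × 131.95827 + 0.482573 × 133.99224 + 0.145051 × 134.97005
= 49.138093 + 64.661037 + 19.577541 = 133.376671 amu

133.3767 amu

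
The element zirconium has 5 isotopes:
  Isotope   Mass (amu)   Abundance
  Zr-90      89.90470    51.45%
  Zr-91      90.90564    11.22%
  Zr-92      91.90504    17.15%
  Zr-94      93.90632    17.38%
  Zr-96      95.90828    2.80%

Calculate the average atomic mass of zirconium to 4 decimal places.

Ar = Σ fᵢ·mᵢ = 0.5145 × 89.90470 + 0.1122 × 90.90564 + 0.1715 × 91.90504 + 0.1738 × 93.90632 + 0.0280 × 95.90828
= 46.255968 + 10.199613 + 15.761714 + 16.320918 + 2.685432 = 91.223645 amu

91.2236 amu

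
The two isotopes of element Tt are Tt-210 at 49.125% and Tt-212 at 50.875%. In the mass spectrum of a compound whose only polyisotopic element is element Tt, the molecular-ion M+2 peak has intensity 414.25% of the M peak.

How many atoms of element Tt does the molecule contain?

4

The M+2/M ratio from n Tt atoms is n · q/p = n · 0.50875/0.49125.
n = 4.1425 × 0.49125/0.50875 = 4.00 ≈ 4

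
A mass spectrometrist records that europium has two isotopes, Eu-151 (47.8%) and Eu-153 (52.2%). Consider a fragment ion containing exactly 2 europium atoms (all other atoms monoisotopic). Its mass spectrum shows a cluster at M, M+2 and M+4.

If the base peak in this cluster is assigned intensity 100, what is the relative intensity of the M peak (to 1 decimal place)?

45.8

Binomial terms of (0.478 + 0.522)^2: M 0.2285, M+2 0.4990, M+4 0.2725 → M+2 is the base peak.
P(M+2) = C(2,1) × 0.478^1 × 0.522^1 = 2 × 0.4780 × 0.5220 = 0.499032 (base)
P(M) = C(2,0) × 0.478^2 × 0.522^0 = 1 × 0.228484 × 1.0000 = 0.228484
Relative intensity = 0.228484 / 0.499032 × 100 = 45.8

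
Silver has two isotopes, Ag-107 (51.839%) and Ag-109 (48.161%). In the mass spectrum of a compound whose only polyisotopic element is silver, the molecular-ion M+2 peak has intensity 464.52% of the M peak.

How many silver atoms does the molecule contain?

For n independent Ag atoms, I(M+2)/I(M) = n · (abundance Ag-109) / (abundance Ag-107) = n · 0.48161/0.51839.
n = 4.6452 × 0.51839/0.48161 = 5.00 ≈ 5

5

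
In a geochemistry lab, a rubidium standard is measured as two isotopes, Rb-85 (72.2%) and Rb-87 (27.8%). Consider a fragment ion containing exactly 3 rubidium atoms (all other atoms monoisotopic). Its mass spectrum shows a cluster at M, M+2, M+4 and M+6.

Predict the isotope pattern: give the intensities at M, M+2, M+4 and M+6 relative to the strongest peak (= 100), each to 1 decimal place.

86.6 : 100.0 : 38.5 : 4.9

The 3 Rb atoms are independent, so intensities follow the terms of (0.722 + 0.278)^3.
P(M) = 0.722^3 = 0.376367
P(M+2) = 3 × 0.722^2 × 0.278^1 = 0.434751
P(M+4) = 3 × 0.722^1 × 0.278^2 = 0.167397
P(M+6) = 0.278^3 = 0.021485
The M+2 peak is largest (0.434751); scaling to 100 gives 86.6 : 100.0 : 38.5 : 4.9.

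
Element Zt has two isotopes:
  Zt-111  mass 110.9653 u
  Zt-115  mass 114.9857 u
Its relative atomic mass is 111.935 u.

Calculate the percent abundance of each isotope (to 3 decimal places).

Zt-111: 75.881%, Zt-115: 24.119%

With x = fraction of Zt-111 (so Zt-115 is 1 − x):
110.9653·x + 114.9857·(1 − x) = 111.935
(110.9653 − 114.9857)·x = 111.935 − 114.9857
x = -3.0507 / -4.0204 = 0.75881 → 75.881% Zt-111, 24.119% Zt-115.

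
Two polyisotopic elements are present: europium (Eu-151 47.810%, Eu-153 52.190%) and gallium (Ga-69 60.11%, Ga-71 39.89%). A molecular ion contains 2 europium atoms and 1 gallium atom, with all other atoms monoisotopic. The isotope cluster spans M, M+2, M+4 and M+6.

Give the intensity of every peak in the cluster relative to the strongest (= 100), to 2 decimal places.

Europium pattern (n=2): 0.22857961 : 0.49904078 : 0.27237961
Gallium pattern (n=1): 0.6011 : 0.3989
Convolve the two distributions (both contribute in 2-u steps):
  M: 0.22857961×0.6011 = 0.137399
  M+2: 0.22857961×0.3989 + 0.49904078×0.6011 = 0.391154
  M+4: 0.49904078×0.3989 + 0.27237961×0.6011 = 0.362795
  M+6: 0.27237961×0.3989 = 0.108652
Scale to base peak (0.391154) = 100: 35.13 : 100.00 : 92.75 : 27.78

35.13 : 100.00 : 92.75 : 27.78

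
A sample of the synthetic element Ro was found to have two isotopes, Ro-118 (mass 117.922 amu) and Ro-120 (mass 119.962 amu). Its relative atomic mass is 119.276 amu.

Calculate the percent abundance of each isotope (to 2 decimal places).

Ro-118: 33.63%, Ro-120: 66.37%

Writing the weighted mean with unknown fraction x of Ro-118:
117.922·x + 119.962·(1 − x) = 119.276
(117.922 − 119.962)·x = 119.276 − 119.962
x = -0.686 / -2.040 = 0.33627 → 33.63% Ro-118, 66.37% Ro-120.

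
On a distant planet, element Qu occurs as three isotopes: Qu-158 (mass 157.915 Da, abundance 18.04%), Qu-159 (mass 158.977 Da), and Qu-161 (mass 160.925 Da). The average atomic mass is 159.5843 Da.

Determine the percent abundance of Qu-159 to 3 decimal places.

40.949%

Let x and y be the fractions of Qu-159 and Qu-161. Then x + y = 1 − 0.1804 = 0.8196 and 158.977x + 160.925y = 159.5843 − 0.1804×157.915 = 131.096434.
Substituting: 158.977x + 160.925(0.8196 − x) = 131.096434
(158.977 − 160.925)x = -0.797696  ⇒  x = 0.40949, y = 0.41011
Qu-159: 40.949%, Qu-161: 41.011%.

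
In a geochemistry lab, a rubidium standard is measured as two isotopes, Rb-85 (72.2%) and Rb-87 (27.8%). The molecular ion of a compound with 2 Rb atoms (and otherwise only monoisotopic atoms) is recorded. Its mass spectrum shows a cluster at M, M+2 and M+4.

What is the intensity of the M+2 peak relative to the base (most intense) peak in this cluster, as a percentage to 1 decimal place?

77.0%

Binomial terms of (0.722 + 0.278)^2: M 0.5213, M+2 0.4014, M+4 0.0773 → M is the base peak.
P(M) = C(2,0) × 0.722^2 × 0.278^0 = 1 × 0.521284 × 1.0000 = 0.521284 (base)
P(M+2) = C(2,1) × 0.722^1 × 0.278^1 = 2 × 0.7220 × 0.2780 = 0.401432
Relative intensity = 0.401432 / 0.521284 × 100 = 77.0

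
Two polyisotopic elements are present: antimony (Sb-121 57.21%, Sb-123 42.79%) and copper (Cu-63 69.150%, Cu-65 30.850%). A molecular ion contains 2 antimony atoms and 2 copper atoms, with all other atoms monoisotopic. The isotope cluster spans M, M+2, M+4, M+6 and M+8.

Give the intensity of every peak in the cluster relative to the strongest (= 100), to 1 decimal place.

41.9 : 100.0 : 87.6 : 33.4 : 4.7

Antimony pattern (n=2): 0.32729841 : 0.48960318 : 0.18309841
Copper pattern (n=2): 0.47817225 : 0.4266555 : 0.09517225
Convolve the two distributions (both contribute in 2-u steps):
  M: 0.32729841×0.47817225 = 0.156505
  M+2: 0.32729841×0.4266555 + 0.48960318×0.47817225 = 0.373758
  M+4: 0.32729841×0.09517225 + 0.48960318×0.4266555 + 0.18309841×0.47817225 = 0.327594
  M+6: 0.48960318×0.09517225 + 0.18309841×0.4266555 = 0.124717
  M+8: 0.18309841×0.09517225 = 0.017426
Scale to base peak (0.373758) = 100: 41.9 : 100.0 : 87.6 : 33.4 : 4.7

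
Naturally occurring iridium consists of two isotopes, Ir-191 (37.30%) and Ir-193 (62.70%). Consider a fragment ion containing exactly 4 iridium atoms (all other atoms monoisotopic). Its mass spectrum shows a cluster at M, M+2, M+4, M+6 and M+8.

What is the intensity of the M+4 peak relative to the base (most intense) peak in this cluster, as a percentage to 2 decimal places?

Term probabilities: M 0.0194, M+2 0.1302, M+4 0.3282, M+6 0.3678, M+8 0.1546. Base peak = M+6.
P(M+6) = C(4,3) × 0.3730^1 × 0.6270^3 = 4 × 0.3730 × 0.24649188 = 0.367766 (base)
P(M+4) = C(4,2) × 0.3730^2 × 0.6270^2 = 6 × 0.139129 × 0.393129 = 0.328174
Relative intensity = 0.328174 / 0.367766 × 100 = 89.23

89.23%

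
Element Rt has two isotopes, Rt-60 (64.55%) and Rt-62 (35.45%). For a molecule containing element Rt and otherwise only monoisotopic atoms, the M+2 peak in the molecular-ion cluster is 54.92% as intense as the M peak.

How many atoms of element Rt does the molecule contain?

1

With n Rt atoms, P(M+2)/P(M) = C(n,1)·p^(n−1)q / p^n = n·q/p = n · 0.3545/0.6455.
n = 0.5492 × 0.6455/0.3545 = 1.00 ≈ 1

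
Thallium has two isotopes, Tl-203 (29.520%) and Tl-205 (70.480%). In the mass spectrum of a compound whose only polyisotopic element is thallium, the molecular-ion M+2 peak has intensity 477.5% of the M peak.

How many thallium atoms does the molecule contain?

The M+2/M ratio from n Tl atoms is n · q/p = n · 0.70480/0.29520.
n = 4.775 × 0.29520/0.70480 = 2.00 ≈ 2

2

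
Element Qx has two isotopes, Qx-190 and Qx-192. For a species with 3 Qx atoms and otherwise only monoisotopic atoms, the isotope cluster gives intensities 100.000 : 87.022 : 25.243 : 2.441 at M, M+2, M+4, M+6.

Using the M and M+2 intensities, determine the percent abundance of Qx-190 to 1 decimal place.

77.5%

Write p for the Qx-190 fraction. I(M+2)/I(M) = [C(3,1)·p^2·(1−p)] / p^3 = 3·(1−p)/p = 87.022/100.000 = 0.8702
(1−p)/p = 0.8702/3 = 0.2901  ⇒  p = 1/(1 + 0.2901) = 0.7751
Qx-190: 77.5%, Qx-192: 22.5%.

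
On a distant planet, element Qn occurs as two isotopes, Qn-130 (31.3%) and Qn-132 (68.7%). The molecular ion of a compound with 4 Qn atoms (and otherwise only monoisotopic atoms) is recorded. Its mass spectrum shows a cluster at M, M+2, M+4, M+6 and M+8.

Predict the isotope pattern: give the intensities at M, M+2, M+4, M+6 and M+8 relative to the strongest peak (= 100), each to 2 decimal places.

2.36 : 20.76 : 68.34 : 100.00 : 54.87

Expanding (0.313 + 0.687)^4:
P(M) = 0.313^4 = 0.009598
P(M+2) = 4 × 0.313^3 × 0.687^1 = 0.084265
P(M+4) = 6 × 0.313^2 × 0.687^2 = 0.277430
P(M+6) = 4 × 0.313^1 × 0.687^3 = 0.405952
P(M+8) = 0.687^4 = 0.222755
The M+6 peak is largest (0.405952); scaling to 100 gives 2.36 : 20.76 : 68.34 : 100.00 : 54.87.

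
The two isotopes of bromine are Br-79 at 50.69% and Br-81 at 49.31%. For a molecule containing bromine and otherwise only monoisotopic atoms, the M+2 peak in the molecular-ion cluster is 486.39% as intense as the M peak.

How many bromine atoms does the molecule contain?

5

For n independent Br atoms, I(M+2)/I(M) = n · (abundance Br-81) / (abundance Br-79) = n · 0.4931/0.5069.
n = 4.8639 × 0.5069/0.4931 = 5.00 ≈ 5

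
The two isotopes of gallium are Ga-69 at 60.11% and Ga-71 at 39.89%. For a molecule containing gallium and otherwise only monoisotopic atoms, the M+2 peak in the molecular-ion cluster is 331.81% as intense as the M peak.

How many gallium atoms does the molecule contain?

The M+2/M ratio from n Ga atoms is n · q/p = n · 0.3989/0.6011.
n = 3.3181 × 0.6011/0.3989 = 5.00 ≈ 5

5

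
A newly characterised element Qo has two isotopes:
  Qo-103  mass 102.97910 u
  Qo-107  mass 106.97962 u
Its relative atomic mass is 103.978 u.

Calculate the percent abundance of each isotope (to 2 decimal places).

Qo-103: 75.03%, Qo-107: 24.97%

Let x be the fractional abundance of Qo-103; then Qo-107 has abundance 1 − x.
102.97910·x + 106.97962·(1 − x) = 103.978
(102.97910 − 106.97962)·x = 103.978 − 106.97962
x = -3.00162 / -4.00052 = 0.75031 → 75.03% Qo-103, 24.97% Qo-107.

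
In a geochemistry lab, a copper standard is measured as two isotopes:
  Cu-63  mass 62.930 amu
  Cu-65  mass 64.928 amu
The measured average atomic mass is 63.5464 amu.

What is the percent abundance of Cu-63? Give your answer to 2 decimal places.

Writing the weighted mean with unknown fraction x of Cu-63:
62.930·x + 64.928·(1 − x) = 63.5464
(62.930 − 64.928)·x = 63.5464 − 64.928
x = -1.3816 / -1.998 = 0.69149 → 69.15% Cu-63, 30.85% Cu-65.

69.15%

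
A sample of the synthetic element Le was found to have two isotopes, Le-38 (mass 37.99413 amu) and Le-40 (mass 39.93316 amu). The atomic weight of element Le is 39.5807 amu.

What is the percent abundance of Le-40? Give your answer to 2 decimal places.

Writing the weighted mean with unknown fraction x of Le-38:
37.99413·x + 39.93316·(1 − x) = 39.5807
(37.99413 − 39.93316)·x = 39.5807 − 39.93316
x = -0.35246 / -1.93903 = 0.18177 → 18.18% Le-38, 81.82% Le-40.

81.82%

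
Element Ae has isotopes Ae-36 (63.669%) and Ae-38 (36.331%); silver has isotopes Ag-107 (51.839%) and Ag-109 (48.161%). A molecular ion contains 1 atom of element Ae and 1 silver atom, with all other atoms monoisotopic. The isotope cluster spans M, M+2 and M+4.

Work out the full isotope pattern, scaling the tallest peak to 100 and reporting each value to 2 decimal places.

Element Ae pattern (n=1): 0.63669 : 0.36331
Silver pattern (n=1): 0.51839 : 0.48161
Convolve the two distributions (both contribute in 2-u steps):
  M: 0.63669×0.51839 = 0.330054
  M+2: 0.63669×0.48161 + 0.36331×0.51839 = 0.494973
  M+4: 0.36331×0.48161 = 0.174974
Scale to base peak (0.494973) = 100: 66.68 : 100.00 : 35.35

66.68 : 100.00 : 35.35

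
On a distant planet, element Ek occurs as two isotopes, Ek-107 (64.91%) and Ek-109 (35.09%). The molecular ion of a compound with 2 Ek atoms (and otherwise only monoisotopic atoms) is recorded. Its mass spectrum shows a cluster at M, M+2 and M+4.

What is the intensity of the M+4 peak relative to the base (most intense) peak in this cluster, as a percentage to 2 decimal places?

27.03%

Binomial terms of (0.6491 + 0.3509)^2: M 0.4213, M+2 0.4555, M+4 0.1231 → M+2 is the base peak.
P(M+2) = C(2,1) × 0.6491^1 × 0.3509^1 = 2 × 0.6491 × 0.3509 = 0.455538 (base)
P(M+4) = C(2,2) × 0.6491^0 × 0.3509^2 = 1 × 1.0000 × 0.12313081 = 0.123131
Relative intensity = 0.123131 / 0.455538 × 100 = 27.03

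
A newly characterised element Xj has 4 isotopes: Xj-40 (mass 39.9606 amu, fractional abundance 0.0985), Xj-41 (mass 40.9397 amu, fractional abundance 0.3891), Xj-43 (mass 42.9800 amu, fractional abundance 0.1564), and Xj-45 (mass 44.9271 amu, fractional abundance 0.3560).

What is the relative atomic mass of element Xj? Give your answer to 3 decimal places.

Ar = Σ fᵢ·mᵢ = 0.0985 × 39.9606 + 0.3891 × 40.9397 + 0.1564 × 42.9800 + 0.3560 × 44.9271
= 3.93612 + 15.92964 + 6.72207 + 15.99405 = 42.58188 amu

42.582 amu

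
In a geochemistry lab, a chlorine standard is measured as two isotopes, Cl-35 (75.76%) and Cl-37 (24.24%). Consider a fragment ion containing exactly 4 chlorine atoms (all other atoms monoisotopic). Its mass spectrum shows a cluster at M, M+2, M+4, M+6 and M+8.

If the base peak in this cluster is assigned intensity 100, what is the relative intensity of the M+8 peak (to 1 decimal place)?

0.8

(0.7576 + 0.2424)^4 gives M 0.3294, M+2 0.4216, M+4 0.2023, M+6 0.0432, M+8 0.0035; the largest is M+2.
P(M+2) = C(4,1) × 0.7576^3 × 0.2424^1 = 4 × 0.4348304 × 0.2424 = 0.421612 (base)
P(M+8) = C(4,4) × 0.7576^0 × 0.2424^4 = 1 × 1.0000 × 0.00345247 = 0.003452
Relative intensity = 0.003452 / 0.421612 × 100 = 0.8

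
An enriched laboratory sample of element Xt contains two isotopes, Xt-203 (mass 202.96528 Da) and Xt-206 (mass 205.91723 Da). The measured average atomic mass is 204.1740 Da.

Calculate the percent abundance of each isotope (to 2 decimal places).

Let x be the fractional abundance of Xt-203; then Xt-206 has abundance 1 − x.
202.96528·x + 205.91723·(1 − x) = 204.1740
(202.96528 − 205.91723)·x = 204.1740 − 205.91723
x = -1.74323 / -2.95195 = 0.59054 → 59.05% Xt-203, 40.95% Xt-206.

Xt-203: 59.05%, Xt-206: 40.95%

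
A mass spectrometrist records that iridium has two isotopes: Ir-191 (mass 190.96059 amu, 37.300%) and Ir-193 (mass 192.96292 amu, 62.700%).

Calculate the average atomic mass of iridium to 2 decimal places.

Weight each isotope mass by its fractional abundance: 0.37300 × 190.96059 + 0.62700 × 192.96292
= 71.228300 + 120.987751 = 192.216051 amu

192.22 amu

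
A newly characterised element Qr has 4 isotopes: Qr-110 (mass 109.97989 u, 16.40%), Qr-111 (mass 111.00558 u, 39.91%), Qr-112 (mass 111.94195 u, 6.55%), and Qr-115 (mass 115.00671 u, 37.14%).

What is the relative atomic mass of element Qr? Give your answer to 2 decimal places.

Weight each isotope mass by its fractional abundance: 0.1640 × 109.97989 + 0.3991 × 111.00558 + 0.0655 × 111.94195 + 0.3714 × 115.00671
= 18.036702 + 44.302327 + 7.332198 + 42.713492 = 112.384719 u

112.38 u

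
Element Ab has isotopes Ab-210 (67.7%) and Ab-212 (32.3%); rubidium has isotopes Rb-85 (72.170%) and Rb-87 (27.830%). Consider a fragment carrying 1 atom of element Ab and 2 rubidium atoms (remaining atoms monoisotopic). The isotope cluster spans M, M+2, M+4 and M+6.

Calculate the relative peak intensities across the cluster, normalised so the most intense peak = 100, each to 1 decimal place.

80.1 : 100.0 : 41.4 : 5.7

Element Ab pattern (n=1): 0.6770 : 0.3230
Rubidium pattern (n=2): 0.52085089 : 0.40169822 : 0.07745089
Convolve the two distributions (both contribute in 2-u steps):
  M: 0.6770×0.52085089 = 0.352616
  M+2: 0.6770×0.40169822 + 0.3230×0.52085089 = 0.440185
  M+4: 0.6770×0.07745089 + 0.3230×0.40169822 = 0.182183
  M+6: 0.3230×0.07745089 = 0.025017
Scale to base peak (0.440185) = 100: 80.1 : 100.0 : 41.4 : 5.7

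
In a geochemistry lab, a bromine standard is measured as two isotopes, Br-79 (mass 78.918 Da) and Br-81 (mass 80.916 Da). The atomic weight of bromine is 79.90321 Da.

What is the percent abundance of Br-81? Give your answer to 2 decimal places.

49.31%

Writing the weighted mean with unknown fraction x of Br-79:
78.918·x + 80.916·(1 − x) = 79.90321
(78.918 − 80.916)·x = 79.90321 − 80.916
x = -1.01279 / -1.998 = 0.50690 → 50.69% Br-79, 49.31% Br-81.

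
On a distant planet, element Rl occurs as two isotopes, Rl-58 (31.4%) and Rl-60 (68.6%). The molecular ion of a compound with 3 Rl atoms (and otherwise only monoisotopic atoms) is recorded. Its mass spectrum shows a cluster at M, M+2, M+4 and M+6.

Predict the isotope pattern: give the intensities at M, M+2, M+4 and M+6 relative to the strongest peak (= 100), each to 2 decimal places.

Expanding (0.314 + 0.686)^3:
P(M) = 0.314^3 = 0.030959
P(M+2) = 3 × 0.314^2 × 0.686^1 = 0.202911
P(M+4) = 3 × 0.314^1 × 0.686^2 = 0.443301
P(M+6) = 0.686^3 = 0.322829
The M+4 peak is largest (0.443301); scaling to 100 gives 6.98 : 45.77 : 100.00 : 72.82.

6.98 : 45.77 : 100.00 : 72.82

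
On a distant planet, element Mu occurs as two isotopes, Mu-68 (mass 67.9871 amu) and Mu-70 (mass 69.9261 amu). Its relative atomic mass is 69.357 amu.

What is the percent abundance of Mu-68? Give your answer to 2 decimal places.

Let x be the fractional abundance of Mu-68; then Mu-70 has abundance 1 − x.
67.9871·x + 69.9261·(1 − x) = 69.357
(67.9871 − 69.9261)·x = 69.357 − 69.9261
x = -0.5691 / -1.9390 = 0.29350 → 29.35% Mu-68, 70.65% Mu-70.

29.35%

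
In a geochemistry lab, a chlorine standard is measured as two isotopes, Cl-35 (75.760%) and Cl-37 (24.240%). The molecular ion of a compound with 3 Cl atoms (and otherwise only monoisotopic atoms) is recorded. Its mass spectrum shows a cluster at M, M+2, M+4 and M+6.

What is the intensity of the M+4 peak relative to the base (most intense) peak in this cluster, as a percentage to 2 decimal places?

Term probabilities: M 0.4348, M+2 0.4174, M+4 0.1335, M+6 0.0142. Base peak = M.
P(M) = C(3,0) × 0.75760^3 × 0.24240^0 = 1 × 0.4348304 × 1.0000 = 0.434830 (base)
P(M+4) = C(3,2) × 0.75760^1 × 0.24240^2 = 3 × 0.7576 × 0.05875776 = 0.133545
Relative intensity = 0.133545 / 0.434830 × 100 = 30.71

30.71%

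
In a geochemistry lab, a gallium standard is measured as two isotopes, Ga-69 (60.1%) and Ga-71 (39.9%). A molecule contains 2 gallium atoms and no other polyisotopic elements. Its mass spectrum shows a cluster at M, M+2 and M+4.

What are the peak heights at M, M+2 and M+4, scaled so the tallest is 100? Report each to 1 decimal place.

75.3 : 100.0 : 33.2

Expanding (0.601 + 0.399)^2:
P(M) = 0.601^2 = 0.361201
P(M+2) = 2 × 0.601^1 × 0.399^1 = 0.479598
P(M+4) = 0.399^2 = 0.159201
The M+2 peak is largest (0.479598); scaling to 100 gives 75.3 : 100.0 : 33.2.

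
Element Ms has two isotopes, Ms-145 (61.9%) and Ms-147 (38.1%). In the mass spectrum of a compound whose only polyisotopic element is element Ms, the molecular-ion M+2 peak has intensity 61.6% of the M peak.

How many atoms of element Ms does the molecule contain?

1

The M+2/M ratio from n Ms atoms is n · q/p = n · 0.381/0.619.
n = 0.616 × 0.619/0.381 = 1.00 ≈ 1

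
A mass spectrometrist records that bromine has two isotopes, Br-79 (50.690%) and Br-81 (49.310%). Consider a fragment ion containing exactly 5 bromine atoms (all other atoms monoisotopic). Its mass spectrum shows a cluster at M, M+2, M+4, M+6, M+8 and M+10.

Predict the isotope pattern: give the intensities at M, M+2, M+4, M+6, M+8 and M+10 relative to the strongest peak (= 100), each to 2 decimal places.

Expanding (0.50690 + 0.49310)^5:
P(M) = 0.50690^5 = 0.033467
P(M+2) = 5 × 0.50690^4 × 0.49310^1 = 0.162777
P(M+4) = 10 × 0.50690^3 × 0.49310^2 = 0.316692
P(M+6) = 10 × 0.50690^2 × 0.49310^3 = 0.308070
P(M+8) = 5 × 0.50690^1 × 0.49310^4 = 0.149842
P(M+10) = 0.49310^5 = 0.029152
The M+4 peak is largest (0.316692); scaling to 100 gives 10.57 : 51.40 : 100.00 : 97.28 : 47.31 : 9.21.

10.57 : 51.40 : 100.00 : 97.28 : 47.31 : 9.21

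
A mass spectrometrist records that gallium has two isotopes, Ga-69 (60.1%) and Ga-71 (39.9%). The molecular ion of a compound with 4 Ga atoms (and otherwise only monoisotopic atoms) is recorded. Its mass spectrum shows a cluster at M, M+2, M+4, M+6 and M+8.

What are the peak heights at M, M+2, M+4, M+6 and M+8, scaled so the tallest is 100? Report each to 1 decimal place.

Expanding (0.601 + 0.399)^4:
P(M) = 0.601^4 = 0.130466
P(M+2) = 4 × 0.601^3 × 0.399^1 = 0.346463
P(M+4) = 6 × 0.601^2 × 0.399^2 = 0.345021
P(M+6) = 4 × 0.601^1 × 0.399^3 = 0.152705
P(M+8) = 0.399^4 = 0.025345
The M+2 peak is largest (0.346463); scaling to 100 gives 37.7 : 100.0 : 99.6 : 44.1 : 7.3.

37.7 : 100.0 : 99.6 : 44.1 : 7.3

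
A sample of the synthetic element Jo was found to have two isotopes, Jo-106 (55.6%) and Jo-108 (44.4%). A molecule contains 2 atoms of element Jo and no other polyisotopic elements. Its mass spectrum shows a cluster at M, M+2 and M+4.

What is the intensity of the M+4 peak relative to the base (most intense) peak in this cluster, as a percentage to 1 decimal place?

(0.556 + 0.444)^2 gives M 0.3091, M+2 0.4937, M+4 0.1971; the largest is M+2.
P(M+2) = C(2,1) × 0.556^1 × 0.444^1 = 2 × 0.5560 × 0.4440 = 0.493728 (base)
P(M+4) = C(2,2) × 0.556^0 × 0.444^2 = 1 × 1.0000 × 0.197136 = 0.197136
Relative intensity = 0.197136 / 0.493728 × 100 = 39.9

39.9%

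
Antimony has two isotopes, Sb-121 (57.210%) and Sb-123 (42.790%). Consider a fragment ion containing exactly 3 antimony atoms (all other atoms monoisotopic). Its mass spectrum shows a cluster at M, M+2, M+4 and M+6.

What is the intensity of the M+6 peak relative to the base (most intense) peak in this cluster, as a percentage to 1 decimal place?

(0.57210 + 0.42790)^3 gives M 0.1872, M+2 0.4202, M+4 0.3143, M+6 0.0783; the largest is M+2.
P(M+2) = C(3,1) × 0.57210^2 × 0.42790^1 = 3 × 0.32729841 × 0.4279 = 0.420153 (base)
P(M+6) = C(3,3) × 0.57210^0 × 0.42790^3 = 1 × 1.0000 × 0.07834781 = 0.078348
Relative intensity = 0.078348 / 0.420153 × 100 = 18.6

18.6%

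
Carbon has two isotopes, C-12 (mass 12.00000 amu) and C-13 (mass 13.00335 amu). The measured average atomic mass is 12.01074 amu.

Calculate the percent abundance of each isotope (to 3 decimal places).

With x = fraction of C-12 (so C-13 is 1 − x):
12.00000·x + 13.00335·(1 − x) = 12.01074
(12.00000 − 13.00335)·x = 12.01074 − 13.00335
x = -0.99261 / -1.00335 = 0.98930 → 98.930% C-12, 1.070% C-13.

C-12: 98.930%, C-13: 1.070%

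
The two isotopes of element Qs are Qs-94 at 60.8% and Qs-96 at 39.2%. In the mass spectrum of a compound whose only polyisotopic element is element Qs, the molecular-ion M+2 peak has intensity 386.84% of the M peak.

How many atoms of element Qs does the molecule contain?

6

The M+2/M ratio from n Qs atoms is n · q/p = n · 0.392/0.608.
n = 3.8684 × 0.608/0.392 = 6.00 ≈ 6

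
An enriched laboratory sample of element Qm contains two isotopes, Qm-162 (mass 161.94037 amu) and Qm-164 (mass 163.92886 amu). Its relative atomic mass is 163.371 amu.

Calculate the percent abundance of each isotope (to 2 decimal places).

Qm-162: 28.05%, Qm-164: 71.95%

Let x be the fractional abundance of Qm-162; then Qm-164 has abundance 1 − x.
161.94037·x + 163.92886·(1 − x) = 163.371
(161.94037 − 163.92886)·x = 163.371 − 163.92886
x = -0.55786 / -1.98849 = 0.28054 → 28.05% Qm-162, 71.95% Qm-164.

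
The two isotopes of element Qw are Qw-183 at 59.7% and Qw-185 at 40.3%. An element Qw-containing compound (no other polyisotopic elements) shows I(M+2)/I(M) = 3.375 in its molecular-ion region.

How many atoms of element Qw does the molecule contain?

With n Qw atoms, P(M+2)/P(M) = C(n,1)·p^(n−1)q / p^n = n·q/p = n · 0.403/0.597.
n = 3.375 × 0.597/0.403 = 5.00 ≈ 5

5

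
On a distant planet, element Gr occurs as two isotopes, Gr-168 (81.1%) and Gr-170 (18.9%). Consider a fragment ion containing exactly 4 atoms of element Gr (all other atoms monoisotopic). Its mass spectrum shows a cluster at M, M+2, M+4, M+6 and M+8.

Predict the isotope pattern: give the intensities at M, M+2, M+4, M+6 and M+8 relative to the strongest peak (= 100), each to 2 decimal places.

100.00 : 93.22 : 32.59 : 5.06 : 0.29

The 4 Gr atoms are independent, so intensities follow the terms of (0.811 + 0.189)^4.
P(M) = 0.811^4 = 0.432597
P(M+2) = 4 × 0.811^3 × 0.189^1 = 0.403259
P(M+4) = 6 × 0.811^2 × 0.189^2 = 0.140967
P(M+6) = 4 × 0.811^1 × 0.189^3 = 0.021901
P(M+8) = 0.189^4 = 0.001276
The M peak is largest (0.432597); scaling to 100 gives 100.00 : 93.22 : 32.59 : 5.06 : 0.29.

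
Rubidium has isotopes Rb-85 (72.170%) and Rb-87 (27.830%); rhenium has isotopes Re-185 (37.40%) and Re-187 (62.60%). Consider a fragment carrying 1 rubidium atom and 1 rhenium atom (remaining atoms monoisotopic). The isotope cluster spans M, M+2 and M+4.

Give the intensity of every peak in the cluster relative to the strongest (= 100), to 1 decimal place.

Rubidium pattern (n=1): 0.7217 : 0.2783
Rhenium pattern (n=1): 0.3740 : 0.6260
Convolve the two distributions (both contribute in 2-u steps):
  M: 0.7217×0.3740 = 0.269916
  M+2: 0.7217×0.6260 + 0.2783×0.3740 = 0.555868
  M+4: 0.2783×0.6260 = 0.174216
Scale to base peak (0.555868) = 100: 48.6 : 100.0 : 31.3

48.6 : 100.0 : 31.3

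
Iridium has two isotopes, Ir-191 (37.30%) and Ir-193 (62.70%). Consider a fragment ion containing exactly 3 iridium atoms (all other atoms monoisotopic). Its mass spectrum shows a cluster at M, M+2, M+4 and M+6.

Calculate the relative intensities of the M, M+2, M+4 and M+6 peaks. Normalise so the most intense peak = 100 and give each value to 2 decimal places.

The 3 Ir atoms are independent, so intensities follow the terms of (0.3730 + 0.6270)^3.
P(M) = 0.3730^3 = 0.051895
P(M+2) = 3 × 0.3730^2 × 0.6270^1 = 0.261702
P(M+4) = 3 × 0.3730^1 × 0.6270^2 = 0.439911
P(M+6) = 0.6270^3 = 0.246492
The M+4 peak is largest (0.439911); scaling to 100 gives 11.80 : 59.49 : 100.00 : 56.03.

11.80 : 59.49 : 100.00 : 56.03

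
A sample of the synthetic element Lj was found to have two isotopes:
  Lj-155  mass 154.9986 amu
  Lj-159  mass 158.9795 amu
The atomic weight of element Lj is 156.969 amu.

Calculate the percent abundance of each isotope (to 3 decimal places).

Lj-155: 50.504%, Lj-159: 49.496%

Let x be the fractional abundance of Lj-155; then Lj-159 has abundance 1 − x.
154.9986·x + 158.9795·(1 − x) = 156.969
(154.9986 − 158.9795)·x = 156.969 − 158.9795
x = -2.0105 / -3.9809 = 0.50504 → 50.504% Lj-155, 49.496% Lj-159.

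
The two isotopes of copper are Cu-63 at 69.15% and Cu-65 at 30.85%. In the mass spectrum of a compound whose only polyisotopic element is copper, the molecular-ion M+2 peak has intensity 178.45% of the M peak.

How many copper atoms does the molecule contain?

4

With n Cu atoms, P(M+2)/P(M) = C(n,1)·p^(n−1)q / p^n = n·q/p = n · 0.3085/0.6915.
n = 1.7845 × 0.6915/0.3085 = 4.00 ≈ 4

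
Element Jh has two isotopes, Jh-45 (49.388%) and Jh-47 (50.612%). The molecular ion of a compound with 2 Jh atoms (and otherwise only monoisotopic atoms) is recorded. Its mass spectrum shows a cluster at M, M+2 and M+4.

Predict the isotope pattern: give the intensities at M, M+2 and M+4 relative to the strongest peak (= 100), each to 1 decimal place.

48.8 : 100.0 : 51.2

Expanding (0.49388 + 0.50612)^2:
P(M) = 0.49388^2 = 0.243917
P(M+2) = 2 × 0.49388^1 × 0.50612^1 = 0.499925
P(M+4) = 0.50612^2 = 0.256157
The M+2 peak is largest (0.499925); scaling to 100 gives 48.8 : 100.0 : 51.2.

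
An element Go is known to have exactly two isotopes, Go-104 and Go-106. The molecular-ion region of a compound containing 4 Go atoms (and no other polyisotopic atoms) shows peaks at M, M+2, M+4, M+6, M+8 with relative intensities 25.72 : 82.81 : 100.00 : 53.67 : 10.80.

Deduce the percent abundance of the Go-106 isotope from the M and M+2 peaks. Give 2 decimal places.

44.60%

If p is the fraction of Go that is Go-104, then I(M+2)/I(M) = [C(4,1)·p^3·(1−p)] / p^4 = 4·(1−p)/p = 82.81/25.72 = 3.2197
(1−p)/p = 3.2197/4 = 0.8049  ⇒  p = 1/(1 + 0.8049) = 0.5540
Go-104: 55.40%, Go-106: 44.60%.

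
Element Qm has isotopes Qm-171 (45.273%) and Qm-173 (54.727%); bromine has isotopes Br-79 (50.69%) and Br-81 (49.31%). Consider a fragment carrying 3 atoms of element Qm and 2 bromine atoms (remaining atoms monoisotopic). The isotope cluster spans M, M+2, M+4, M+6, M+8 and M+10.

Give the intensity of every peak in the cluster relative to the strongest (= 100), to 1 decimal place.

7.3 : 40.6 : 90.2 : 100.0 : 55.3 : 12.2

Element Qm pattern (n=3): 0.09279356 : 0.33651269 : 0.40678395 : 0.1639098
Bromine pattern (n=2): 0.25694761 : 0.49990478 : 0.24314761
Convolve the two distributions (both contribute in 2-u steps):
  M: 0.09279356×0.25694761 = 0.023843
  M+2: 0.09279356×0.49990478 + 0.33651269×0.25694761 = 0.132854
  M+4: 0.09279356×0.24314761 + 0.33651269×0.49990478 + 0.40678395×0.25694761 = 0.295309
  M+6: 0.33651269×0.24314761 + 0.40678395×0.49990478 + 0.1639098×0.25694761 = 0.327292
  M+8: 0.40678395×0.24314761 + 0.1639098×0.49990478 = 0.180848
  M+10: 0.1639098×0.24314761 = 0.039854
Scale to base peak (0.327292) = 100: 7.3 : 40.6 : 90.2 : 100.0 : 55.3 : 12.2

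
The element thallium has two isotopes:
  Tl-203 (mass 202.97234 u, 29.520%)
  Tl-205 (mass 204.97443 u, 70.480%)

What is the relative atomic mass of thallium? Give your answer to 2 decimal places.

Ar = Σ fᵢ·mᵢ = 0.29520 × 202.97234 + 0.70480 × 204.97443
= 59.917435 + 144.465978 = 204.383413 u

204.38 u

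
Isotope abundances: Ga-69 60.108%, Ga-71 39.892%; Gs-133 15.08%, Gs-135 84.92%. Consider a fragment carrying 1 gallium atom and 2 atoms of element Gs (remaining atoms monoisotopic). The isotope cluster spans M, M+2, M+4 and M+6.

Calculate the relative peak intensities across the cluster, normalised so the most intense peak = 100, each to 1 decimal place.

2.6 : 30.4 : 100.0 : 53.7

Gallium pattern (n=1): 0.60108 : 0.39892
Element Gs pattern (n=2): 0.02274064 : 0.25611872 : 0.72114064
Convolve the two distributions (both contribute in 2-u steps):
  M: 0.60108×0.02274064 = 0.013669
  M+2: 0.60108×0.25611872 + 0.39892×0.02274064 = 0.163020
  M+4: 0.60108×0.72114064 + 0.39892×0.25611872 = 0.535634
  M+6: 0.39892×0.72114064 = 0.287677
Scale to base peak (0.535634) = 100: 2.6 : 30.4 : 100.0 : 53.7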